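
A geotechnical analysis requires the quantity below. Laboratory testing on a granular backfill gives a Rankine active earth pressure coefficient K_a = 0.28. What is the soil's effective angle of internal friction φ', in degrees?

34.2°

K_a = tan²(45° − φ/2) ⇒ 45° − φ/2 = arctan(√0.28) = 27.89°.
φ = 2(45° − 27.89°) = 34.23°.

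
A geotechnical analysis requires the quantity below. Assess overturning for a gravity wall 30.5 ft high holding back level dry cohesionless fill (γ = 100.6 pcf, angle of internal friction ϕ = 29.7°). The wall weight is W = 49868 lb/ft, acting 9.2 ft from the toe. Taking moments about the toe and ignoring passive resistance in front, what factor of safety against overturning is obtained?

K_a = tan²(45° − 29.7°/2) = 0.3374.
P_a = ½K_aγH² = 0.5×0.3374×100.6×30.5² = 15790 lb/ft, acting at H/3 = 10.17 ft above the base.
Overturning moment M_o = P_a × H/3 = 15790 × 10.17 = 160500.
Resisting moment M_r = W × 9.2 = 49868 × 9.2 = 458800.
FS_overturning = M_r/M_o = 458800/160500 = 2.859.

2.86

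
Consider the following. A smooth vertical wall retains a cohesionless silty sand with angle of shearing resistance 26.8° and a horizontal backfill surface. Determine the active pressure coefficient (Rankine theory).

K_a = tan²(45° − φ/2) = tan²(31.60°) = 0.3785.

0.378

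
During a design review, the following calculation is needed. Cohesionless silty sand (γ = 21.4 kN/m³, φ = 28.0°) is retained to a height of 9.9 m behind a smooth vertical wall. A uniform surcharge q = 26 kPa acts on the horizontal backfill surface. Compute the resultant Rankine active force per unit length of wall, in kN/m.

472 kN/m

K_a = tan²(45° − φ/2) = 0.3610.
Soil triangle: ½ K_a γ H² = 0.5×0.3610×21.4×9.9² = 378.6 kN/m.
Surcharge rectangle: K_a q H = 0.3610×26×9.9 = 92.93 kN/m.
Total = 378.6 + 92.93 = 471.5 kN/m.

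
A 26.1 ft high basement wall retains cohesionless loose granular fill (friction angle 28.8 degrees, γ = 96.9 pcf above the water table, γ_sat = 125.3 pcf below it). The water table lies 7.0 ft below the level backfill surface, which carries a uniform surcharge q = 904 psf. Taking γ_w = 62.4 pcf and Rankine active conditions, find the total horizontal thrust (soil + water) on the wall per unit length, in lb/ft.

29000 lb/ft

K_a = tan²(45° − φ/2) = 0.3498.
γ' = 125.3 − 62.4 = 62.90 pcf. h₂ = H − d_w = 19.1 ft.
σ'_h: at surface K_a·q = 316.2; at WT K_a(q+γd_w) = 553.4; at base K_a(q+γd_w+γ'h₂) = 973.6 psf.
P₁ = ½(316.2+553.4)×7.0 = 3044; P₂ = ½(553.4+973.6)×19.1 = 14580; P_w = ½γ_w h₂² = 11380.
Total = 3044+14580+11380 = 29010 lb/ft.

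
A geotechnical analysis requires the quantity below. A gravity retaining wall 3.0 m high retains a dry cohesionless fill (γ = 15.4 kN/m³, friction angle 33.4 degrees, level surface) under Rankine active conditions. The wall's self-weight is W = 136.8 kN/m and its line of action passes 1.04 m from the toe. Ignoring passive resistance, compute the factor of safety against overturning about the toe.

7.08

K_a = tan²(45° − 33.4°/2) = 0.2899.
P_a = ½K_aγH² = 0.5×0.2899×15.4×3.0² = 20.09 kN/m, acting at H/3 = 1.000 m above the base.
Overturning moment M_o = P_a × H/3 = 20.09 × 1.000 = 20.09.
Resisting moment M_r = W × 1.04 = 136.8 × 1.04 = 142.3.
FS_overturning = M_r/M_o = 142.3/20.09 = 7.081.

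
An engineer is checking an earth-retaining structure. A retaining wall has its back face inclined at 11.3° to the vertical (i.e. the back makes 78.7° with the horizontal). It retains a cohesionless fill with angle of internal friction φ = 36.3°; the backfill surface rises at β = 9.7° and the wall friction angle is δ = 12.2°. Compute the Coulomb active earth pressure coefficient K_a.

K_a = sin²(α+φ) / [sin²α · sin(α−δ) · (1 + √{sin(φ+δ)sin(φ−β) / (sin(α−δ)sin(α+β))})²].
With α = 78.7°, φ = 36.3°, δ = 12.2°, β = 9.7°: K_a = 0.3617.

0.362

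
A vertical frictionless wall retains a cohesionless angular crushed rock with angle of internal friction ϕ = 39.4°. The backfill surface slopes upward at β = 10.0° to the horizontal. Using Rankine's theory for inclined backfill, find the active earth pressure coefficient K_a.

0.231

K_a = cos β · (cos β − √(cos²β − cos²φ)) / (cos β + √(cos²β − cos²φ)).
cos β = 0.9848, cos φ = 0.7727, √(cos²β − cos²φ) = 0.6105.
K_a = 0.9848 × (0.9848 − 0.6105)/(0.9848 + 0.6105) = 0.2311.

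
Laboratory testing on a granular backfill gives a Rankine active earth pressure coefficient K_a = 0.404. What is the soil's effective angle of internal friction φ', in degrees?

25.1°

K_a = tan²(45° − φ/2) ⇒ 45° − φ/2 = arctan(√0.404) = 32.44°.
φ = 2(45° − 32.44°) = 25.12°.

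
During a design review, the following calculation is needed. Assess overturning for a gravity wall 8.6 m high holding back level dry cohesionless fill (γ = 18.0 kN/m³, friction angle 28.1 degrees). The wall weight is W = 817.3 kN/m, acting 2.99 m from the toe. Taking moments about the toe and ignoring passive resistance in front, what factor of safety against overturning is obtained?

3.56

K_a = tan²(45° − 28.1°/2) = 0.3596.
P_a = ½K_aγH² = 0.5×0.3596×18.0×8.6² = 239.4 kN/m, acting at H/3 = 2.867 m above the base.
Overturning moment M_o = P_a × H/3 = 239.4 × 2.867 = 686.2.
Resisting moment M_r = W × 2.99 = 817.3 × 2.99 = 2444.
FS_overturning = M_r/M_o = 2444/686.2 = 3.561.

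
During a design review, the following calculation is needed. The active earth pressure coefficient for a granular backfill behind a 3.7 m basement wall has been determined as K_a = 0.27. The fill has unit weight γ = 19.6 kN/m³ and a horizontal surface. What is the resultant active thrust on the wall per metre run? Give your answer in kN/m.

P = ½ K_a γ H² = 0.5 × 0.27 × 19.6 × 3.7² = 36.22 kN/m.

36.2 kN/m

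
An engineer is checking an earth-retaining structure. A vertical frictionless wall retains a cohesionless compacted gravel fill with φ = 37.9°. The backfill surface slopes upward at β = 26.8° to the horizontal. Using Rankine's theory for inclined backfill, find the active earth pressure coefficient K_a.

K_a = cos β · (cos β − √(cos²β − cos²φ)) / (cos β + √(cos²β − cos²φ)).
cos β = 0.8926, cos φ = 0.7891, √(cos²β − cos²φ) = 0.4172.
K_a = 0.8926 × (0.8926 − 0.4172)/(0.8926 + 0.4172) = 0.3240.

0.324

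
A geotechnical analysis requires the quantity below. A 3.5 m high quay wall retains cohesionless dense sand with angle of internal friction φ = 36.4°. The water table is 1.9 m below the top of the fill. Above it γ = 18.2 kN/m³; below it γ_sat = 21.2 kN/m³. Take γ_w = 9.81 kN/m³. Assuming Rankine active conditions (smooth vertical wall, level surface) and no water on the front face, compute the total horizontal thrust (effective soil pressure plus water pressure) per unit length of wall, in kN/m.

38.8 kN/m

K_a = tan²(45° − φ/2) = 0.2552.
γ' = 21.2 − 9.81 = 11.39 kN/m³. Depth below WT = 1.6 m.
σ'_h at WT = K_a γ d_w = 8.824 kPa; at base = 8.824 + K_a γ' × 1.6 = 13.47 kPa.
P₁ (0–1.9 m) = ½×8.824×1.9 = 8.382. P₂ (1.9–3.5 m) = ½(8.824+13.47)×1.6 = 17.84.
P_w = ½ γ_w h₂² = 0.5×9.81×1.6² = 12.56. Total = 8.382+17.84+12.56 = 38.78 kN/m.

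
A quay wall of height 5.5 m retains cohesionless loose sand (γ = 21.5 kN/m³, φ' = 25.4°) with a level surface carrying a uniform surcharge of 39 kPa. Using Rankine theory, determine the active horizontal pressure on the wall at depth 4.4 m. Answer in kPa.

K_a = (1 − sin φ)/(1 + sin φ) = 0.3996.
σ_v = γz + q = 21.5 × 4.4 + 39 = 133.6 kPa.
σ_h = K_a σ_v = 0.3996 × 133.6 = 53.39 kPa.

53.4 kPa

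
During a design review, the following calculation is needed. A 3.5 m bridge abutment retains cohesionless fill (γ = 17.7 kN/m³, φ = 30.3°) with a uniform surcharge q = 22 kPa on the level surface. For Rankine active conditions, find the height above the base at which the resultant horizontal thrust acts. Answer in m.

1.41 m

K_a = 0.3293.
Triangular part P₁ = ½K_aγH² = 35.70 at H/3 = 1.167 m; rectangular part P₂ = K_a q H = 25.36 at H/2 = 1.750 m.
ȳ = (P₁·1.167 + P₂·1.750)/(P₁+P₂) = 1.409 m.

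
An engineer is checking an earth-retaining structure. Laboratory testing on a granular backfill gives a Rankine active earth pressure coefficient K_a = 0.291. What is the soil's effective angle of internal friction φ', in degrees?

33.3°

K_a = tan²(45° − φ/2) ⇒ 45° − φ/2 = arctan(√0.291) = 28.34°.
φ = 2(45° − 28.34°) = 33.31°.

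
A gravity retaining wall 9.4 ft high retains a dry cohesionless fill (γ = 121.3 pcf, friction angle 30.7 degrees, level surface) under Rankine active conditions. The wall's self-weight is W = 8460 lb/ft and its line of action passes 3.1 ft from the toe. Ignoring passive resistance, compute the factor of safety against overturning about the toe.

4.82

K_a = tan²(45° − 30.7°/2) = 0.3240.
P_a = ½K_aγH² = 0.5×0.3240×121.3×9.4² = 1736 lb/ft, acting at H/3 = 3.133 ft above the base.
Overturning moment M_o = P_a × H/3 = 1736 × 3.133 = 5441.
Resisting moment M_r = W × 3.1 = 8460 × 3.1 = 26230.
FS_overturning = M_r/M_o = 26230/5441 = 4.820.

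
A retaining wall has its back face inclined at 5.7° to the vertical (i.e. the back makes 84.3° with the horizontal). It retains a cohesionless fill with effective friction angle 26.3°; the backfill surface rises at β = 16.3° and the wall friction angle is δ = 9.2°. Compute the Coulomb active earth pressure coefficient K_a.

0.521

K_a = sin²(α+φ) / [sin²α · sin(α−δ) · (1 + √{sin(φ+δ)sin(φ−β) / (sin(α−δ)sin(α+β))})²].
With α = 84.3°, φ = 26.3°, δ = 9.2°, β = 16.3°: K_a = 0.5210.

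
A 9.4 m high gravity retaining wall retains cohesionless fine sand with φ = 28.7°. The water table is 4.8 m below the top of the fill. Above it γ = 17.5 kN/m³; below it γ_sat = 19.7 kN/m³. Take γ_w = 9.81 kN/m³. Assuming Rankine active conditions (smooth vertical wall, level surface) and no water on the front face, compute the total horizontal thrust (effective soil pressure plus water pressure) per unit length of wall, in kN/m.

347 kN/m

K_a = tan²(45° − φ/2) = 0.3511.
γ' = 19.7 − 9.81 = 9.890 kN/m³. Depth below WT = 4.6 m.
σ'_h at WT = K_a γ d_w = 29.50 kPa; at base = 29.50 + K_a γ' × 4.6 = 45.47 kPa.
P₁ (0–4.8 m) = ½×29.50×4.8 = 70.79. P₂ (4.8–9.4 m) = ½(29.50+45.47)×4.6 = 172.4.
P_w = ½ γ_w h₂² = 0.5×9.81×4.6² = 103.8. Total = 70.79+172.4+103.8 = 347.0 kN/m.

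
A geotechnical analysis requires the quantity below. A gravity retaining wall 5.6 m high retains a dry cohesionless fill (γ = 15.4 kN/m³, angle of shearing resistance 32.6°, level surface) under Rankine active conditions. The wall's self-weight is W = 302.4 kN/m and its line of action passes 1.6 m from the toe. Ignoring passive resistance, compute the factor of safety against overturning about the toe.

K_a = tan²(45° − 32.6°/2) = 0.2997.
P_a = ½K_aγH² = 0.5×0.2997×15.4×5.6² = 72.38 kN/m, acting at H/3 = 1.867 m above the base.
Overturning moment M_o = P_a × H/3 = 72.38 × 1.867 = 135.1.
Resisting moment M_r = W × 1.6 = 302.4 × 1.6 = 483.8.
FS_overturning = M_r/M_o = 483.8/135.1 = 3.581.

3.58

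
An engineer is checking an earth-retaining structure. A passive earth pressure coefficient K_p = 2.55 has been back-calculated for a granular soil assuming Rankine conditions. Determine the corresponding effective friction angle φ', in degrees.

K_p = (1+sin φ)/(1−sin φ) ⇒ sin φ = (K_p − 1)/(K_p + 1) = 0.4366.
φ = arcsin(0.4366) = 25.89°.

25.9°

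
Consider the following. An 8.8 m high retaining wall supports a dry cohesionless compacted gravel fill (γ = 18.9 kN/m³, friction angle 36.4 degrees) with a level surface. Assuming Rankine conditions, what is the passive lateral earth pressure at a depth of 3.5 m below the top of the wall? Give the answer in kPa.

K_p = (1 + sin φ)/(1 − sin φ) = 3.919.
σ_h = K_p γ z = 3.919 × 18.9 × 3.5 = 259.2 kPa.

259 kPa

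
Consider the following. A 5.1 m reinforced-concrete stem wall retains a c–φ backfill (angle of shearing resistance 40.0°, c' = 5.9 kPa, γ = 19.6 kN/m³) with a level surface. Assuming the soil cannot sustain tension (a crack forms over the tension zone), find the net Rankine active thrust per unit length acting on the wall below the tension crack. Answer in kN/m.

30.9 kN/m

K_a = 0.2174; √K_a = 0.4663.
Tension-crack depth z_c = 2c/(γ√K_a) = 2×5.9/(19.6×0.4663) = 1.291 m.
σ_a at base = K_a γ H − 2c√K_a = 0.2174×19.6×5.1 − 2×5.9×0.4663 = 16.23 kPa.
P_a = ½ × 16.23 × (H − z_c) = 0.5×16.23×3.809 = 30.92 kN/m.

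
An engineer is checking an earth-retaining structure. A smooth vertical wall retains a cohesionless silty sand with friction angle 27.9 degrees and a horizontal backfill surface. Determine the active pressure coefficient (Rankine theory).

K_a = tan²(45° − φ/2) = tan²(31.05°) = 0.3625.

0.362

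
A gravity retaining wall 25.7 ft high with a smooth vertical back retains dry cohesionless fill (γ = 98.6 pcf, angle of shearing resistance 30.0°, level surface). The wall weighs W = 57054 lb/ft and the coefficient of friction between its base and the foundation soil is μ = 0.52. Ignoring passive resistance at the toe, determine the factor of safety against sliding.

K_a = tan²(45° − 30.0°/2) = 0.3333.
P_a = ½K_aγH² = 0.5×0.3333×98.6×25.7² = 10850 lb/ft, acting at H/3 = 8.567 ft above the base.
FS_sliding = μW / P_a = 0.52×57054 / 10850 = 2.733.

2.73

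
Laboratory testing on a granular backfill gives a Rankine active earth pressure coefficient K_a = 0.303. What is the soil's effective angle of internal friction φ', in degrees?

K_a = tan²(45° − φ/2) ⇒ 45° − φ/2 = arctan(√0.303) = 28.83°.
φ = 2(45° − 28.83°) = 32.34°.

32.3°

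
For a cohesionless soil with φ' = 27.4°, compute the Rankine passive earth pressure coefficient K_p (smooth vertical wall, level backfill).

2.71

K_p = (1 + sin φ)/(1 − sin φ) = tan²(45° + 27.4°/2) = 2.705.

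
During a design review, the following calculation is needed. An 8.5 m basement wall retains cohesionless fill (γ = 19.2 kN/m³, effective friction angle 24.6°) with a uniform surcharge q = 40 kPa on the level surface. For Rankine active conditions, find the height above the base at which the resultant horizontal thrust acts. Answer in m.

3.30 m

K_a = 0.4121.
Triangular part P₁ = ½K_aγH² = 285.9 at H/3 = 2.833 m; rectangular part P₂ = K_a q H = 140.1 at H/2 = 4.250 m.
ȳ = (P₁·2.833 + P₂·4.250)/(P₁+P₂) = 3.299 m.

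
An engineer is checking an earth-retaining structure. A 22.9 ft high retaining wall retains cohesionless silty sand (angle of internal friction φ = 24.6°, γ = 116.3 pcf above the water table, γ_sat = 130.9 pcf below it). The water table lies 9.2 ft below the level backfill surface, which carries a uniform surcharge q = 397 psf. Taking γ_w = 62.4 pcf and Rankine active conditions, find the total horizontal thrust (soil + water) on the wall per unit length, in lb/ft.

K_a = tan²(45° − φ/2) = 0.4121.
γ' = 130.9 − 62.4 = 68.50 pcf. h₂ = H − d_w = 13.7 ft.
σ'_h: at surface K_a·q = 163.6; at WT K_a(q+γd_w) = 604.6; at base K_a(q+γd_w+γ'h₂) = 991.4 psf.
P₁ = ½(163.6+604.6)×9.2 = 3534; P₂ = ½(604.6+991.4)×13.7 = 10930; P_w = ½γ_w h₂² = 5856.
Total = 3534+10930+5856 = 20320 lb/ft.

20300 lb/ft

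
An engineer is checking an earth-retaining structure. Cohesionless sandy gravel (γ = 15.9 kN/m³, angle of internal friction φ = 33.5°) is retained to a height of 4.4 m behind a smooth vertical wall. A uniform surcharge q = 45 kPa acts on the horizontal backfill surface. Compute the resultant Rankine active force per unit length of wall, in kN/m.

K_a = tan²(45° − φ/2) = 0.2887.
Soil triangle: ½ K_a γ H² = 0.5×0.2887×15.9×4.4² = 44.44 kN/m.
Surcharge rectangle: K_a q H = 0.2887×45×4.4 = 57.16 kN/m.
Total = 44.44 + 57.16 = 101.6 kN/m.

102 kN/m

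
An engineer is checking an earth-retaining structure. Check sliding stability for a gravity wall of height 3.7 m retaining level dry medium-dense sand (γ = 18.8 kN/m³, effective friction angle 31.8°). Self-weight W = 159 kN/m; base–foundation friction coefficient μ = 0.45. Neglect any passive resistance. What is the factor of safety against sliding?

1.79

K_a = tan²(45° − 31.8°/2) = 0.3098.
P_a = ½K_aγH² = 0.5×0.3098×18.8×3.7² = 39.87 kN/m, acting at H/3 = 1.233 m above the base.
FS_sliding = μW / P_a = 0.45×159 / 39.87 = 1.795.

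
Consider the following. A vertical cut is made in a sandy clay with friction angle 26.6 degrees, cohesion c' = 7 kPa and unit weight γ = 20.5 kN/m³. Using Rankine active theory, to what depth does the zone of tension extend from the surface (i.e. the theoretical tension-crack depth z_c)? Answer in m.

1.11 m

K_a = tan²(45° − 26.6°/2) = 0.3814; √K_a = 0.6176.
The active pressure is zero where K_a γ z = 2c√K_a, so z_c = 2c/(γ√K_a) = 2×7/(20.5×0.6176) = 1.106 m.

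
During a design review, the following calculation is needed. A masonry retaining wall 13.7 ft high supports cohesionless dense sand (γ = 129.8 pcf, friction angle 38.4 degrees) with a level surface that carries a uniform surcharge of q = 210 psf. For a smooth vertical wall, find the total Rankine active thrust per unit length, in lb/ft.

K_a = tan²(45° − φ/2) = 0.2337.
Soil triangle: ½ K_a γ H² = 0.5×0.2337×129.8×13.7² = 2847 lb/ft.
Surcharge rectangle: K_a q H = 0.2337×210×13.7 = 672.3 lb/ft.
Total = 2847 + 672.3 = 3519 lb/ft.

3520 lb/ft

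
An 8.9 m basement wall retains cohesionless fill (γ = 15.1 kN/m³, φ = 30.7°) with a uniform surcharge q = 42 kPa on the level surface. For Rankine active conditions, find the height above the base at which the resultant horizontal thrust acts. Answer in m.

K_a = 0.3240.
Triangular part P₁ = ½K_aγH² = 193.8 at H/3 = 2.967 m; rectangular part P₂ = K_a q H = 121.1 at H/2 = 4.450 m.
ȳ = (P₁·2.967 + P₂·4.450)/(P₁+P₂) = 3.537 m.

3.54 m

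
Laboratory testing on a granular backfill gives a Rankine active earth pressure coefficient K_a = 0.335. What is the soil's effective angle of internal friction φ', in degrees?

29.9°

K_a = tan²(45° − φ/2) ⇒ 45° − φ/2 = arctan(√0.335) = 30.06°.
φ = 2(45° − 30.06°) = 29.88°.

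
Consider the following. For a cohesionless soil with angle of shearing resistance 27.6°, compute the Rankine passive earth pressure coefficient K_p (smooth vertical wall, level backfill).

2.73

K_p = (1 + sin φ)/(1 − sin φ) = tan²(45° + 27.6°/2) = 2.726.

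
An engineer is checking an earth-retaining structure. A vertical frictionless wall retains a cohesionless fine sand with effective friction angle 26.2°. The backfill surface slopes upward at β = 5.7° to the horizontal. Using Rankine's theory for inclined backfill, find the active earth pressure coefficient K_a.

K_a = cos β · (cos β − √(cos²β − cos²φ)) / (cos β + √(cos²β − cos²φ)).
cos β = 0.9951, cos φ = 0.8973, √(cos²β − cos²φ) = 0.4302.
K_a = 0.9951 × (0.9951 − 0.4302)/(0.9951 + 0.4302) = 0.3944.

0.394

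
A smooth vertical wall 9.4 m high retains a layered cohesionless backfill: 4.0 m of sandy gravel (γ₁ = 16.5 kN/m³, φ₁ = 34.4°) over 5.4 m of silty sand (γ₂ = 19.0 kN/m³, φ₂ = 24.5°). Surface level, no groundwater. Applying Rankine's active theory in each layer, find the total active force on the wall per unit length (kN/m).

K_a1 = tan²(45°−34.4°/2) = 0.2780; K_a2 = tan²(45°−24.5°/2) = 0.4137.
Layer 1: σ at base = K_a1 γ₁ h₁ = 18.35 kPa; P₁ = ½×18.35×4.0 = 36.69.
Layer 2: σ_v at top = γ₁h₁ = 66.00; σ_h top = K_a2×66.00 = 27.31; σ_h base = K_a2×(66.00+19.0×5.4) = 69.76.
P₂ = ½(27.31+69.76)×5.4 = 262.1. Total P_a = 36.69+262.1 = 298.8 kN/m.

299 kN/m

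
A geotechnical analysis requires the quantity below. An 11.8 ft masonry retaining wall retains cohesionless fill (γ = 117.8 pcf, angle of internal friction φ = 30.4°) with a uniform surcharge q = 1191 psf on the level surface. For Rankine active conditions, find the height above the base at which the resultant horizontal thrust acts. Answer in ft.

K_a = 0.3280.
Triangular part P₁ = ½K_aγH² = 2690 at H/3 = 3.933 ft; rectangular part P₂ = K_a q H = 4610 at H/2 = 5.900 ft.
ȳ = (P₁·3.933 + P₂·5.900)/(P₁+P₂) = 5.175 ft.

5.18 ft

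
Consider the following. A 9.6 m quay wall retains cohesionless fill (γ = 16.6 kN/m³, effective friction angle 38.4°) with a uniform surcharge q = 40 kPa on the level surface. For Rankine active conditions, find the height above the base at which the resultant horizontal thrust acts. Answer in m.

K_a = 0.2337.
Triangular part P₁ = ½K_aγH² = 178.8 at H/3 = 3.200 m; rectangular part P₂ = K_a q H = 89.74 at H/2 = 4.800 m.
ȳ = (P₁·3.200 + P₂·4.800)/(P₁+P₂) = 3.735 m.

3.73 m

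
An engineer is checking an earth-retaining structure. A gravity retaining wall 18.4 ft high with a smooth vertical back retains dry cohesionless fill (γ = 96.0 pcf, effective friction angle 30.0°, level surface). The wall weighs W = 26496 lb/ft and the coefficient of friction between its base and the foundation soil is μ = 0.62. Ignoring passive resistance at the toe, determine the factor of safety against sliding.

K_a = tan²(45° − 30.0°/2) = 0.3333.
P_a = ½K_aγH² = 0.5×0.3333×96.0×18.4² = 5417 lb/ft, acting at H/3 = 6.133 ft above the base.
FS_sliding = μW / P_a = 0.62×26496 / 5417 = 3.033.

3.03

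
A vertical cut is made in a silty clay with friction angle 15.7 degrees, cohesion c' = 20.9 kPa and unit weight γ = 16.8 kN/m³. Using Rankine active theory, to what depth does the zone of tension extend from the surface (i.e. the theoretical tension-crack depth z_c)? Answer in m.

K_a = tan²(45° − 15.7°/2) = 0.5741; √K_a = 0.7577.
The active pressure is zero where K_a γ z = 2c√K_a, so z_c = 2c/(γ√K_a) = 2×20.9/(16.8×0.7577) = 3.284 m.

3.28 m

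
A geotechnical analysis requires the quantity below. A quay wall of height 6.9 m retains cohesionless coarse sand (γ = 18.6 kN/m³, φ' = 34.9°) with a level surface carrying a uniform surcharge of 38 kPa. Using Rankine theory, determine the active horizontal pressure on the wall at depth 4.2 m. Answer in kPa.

31.6 kPa

K_a = (1 − sin φ)/(1 + sin φ) = 0.2721.
σ_v = γz + q = 18.6 × 4.2 + 38 = 116.1 kPa.
σ_h = K_a σ_v = 0.2721 × 116.1 = 31.60 kPa.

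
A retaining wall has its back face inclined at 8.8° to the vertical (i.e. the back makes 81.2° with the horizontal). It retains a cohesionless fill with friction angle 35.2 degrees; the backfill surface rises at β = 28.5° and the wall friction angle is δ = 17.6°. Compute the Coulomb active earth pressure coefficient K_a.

K_a = sin²(α+φ) / [sin²α · sin(α−δ) · (1 + √{sin(φ+δ)sin(φ−β) / (sin(α−δ)sin(α+β))})²].
With α = 81.2°, φ = 35.2°, δ = 17.6°, β = 28.5°: K_a = 0.5170.

0.517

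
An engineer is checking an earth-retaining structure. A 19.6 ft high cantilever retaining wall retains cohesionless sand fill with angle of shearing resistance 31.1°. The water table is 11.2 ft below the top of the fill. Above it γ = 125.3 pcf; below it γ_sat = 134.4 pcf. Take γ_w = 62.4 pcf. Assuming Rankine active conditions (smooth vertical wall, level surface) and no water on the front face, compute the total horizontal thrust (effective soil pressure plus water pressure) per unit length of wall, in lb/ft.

K_a = tan²(45° − φ/2) = 0.3188.
γ' = 134.4 − 62.4 = 72.00 pcf. Depth below WT = 8.4 ft.
σ'_h at WT = K_a γ d_w = 447.4 psf; at base = 447.4 + K_a γ' × 8.4 = 640.2 psf.
P₁ (0–11.2 ft) = ½×447.4×11.2 = 2505. P₂ (11.2–19.6 ft) = ½(447.4+640.2)×8.4 = 4568.
P_w = ½ γ_w h₂² = 0.5×62.4×8.4² = 2201. Total = 2505+4568+2201 = 9275 lb/ft.

9270 lb/ft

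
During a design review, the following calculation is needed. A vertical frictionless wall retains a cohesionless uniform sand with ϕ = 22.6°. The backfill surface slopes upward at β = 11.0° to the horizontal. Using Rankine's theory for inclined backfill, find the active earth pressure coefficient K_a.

0.484

K_a = cos β · (cos β − √(cos²β − cos²φ)) / (cos β + √(cos²β − cos²φ)).
cos β = 0.9816, cos φ = 0.9232, √(cos²β − cos²φ) = 0.3336.
K_a = 0.9816 × (0.9816 − 0.3336)/(0.9816 + 0.3336) = 0.4837.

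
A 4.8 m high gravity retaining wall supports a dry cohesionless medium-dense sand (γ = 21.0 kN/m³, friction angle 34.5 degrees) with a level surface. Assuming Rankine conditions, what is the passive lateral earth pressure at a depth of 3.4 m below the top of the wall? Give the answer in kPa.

258 kPa

K_p = (1 + sin φ)/(1 − sin φ) = 3.613.
σ_h = K_p γ z = 3.613 × 21.0 × 3.4 = 257.9 kPa.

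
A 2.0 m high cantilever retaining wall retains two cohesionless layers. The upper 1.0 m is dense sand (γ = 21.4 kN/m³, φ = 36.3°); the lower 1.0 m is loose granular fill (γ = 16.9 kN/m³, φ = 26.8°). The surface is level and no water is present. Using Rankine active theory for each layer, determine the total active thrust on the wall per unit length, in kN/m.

K_a1 = tan²(45°−36.3°/2) = 0.2563; K_a2 = tan²(45°−26.8°/2) = 0.3785.
Layer 1: σ at base = K_a1 γ₁ h₁ = 5.484 kPa; P₁ = ½×5.484×1.0 = 2.742.
Layer 2: σ_v at top = γ₁h₁ = 21.40; σ_h top = K_a2×21.40 = 8.099; σ_h base = K_a2×(21.40+16.9×1.0) = 14.50.
P₂ = ½(8.099+14.50)×1.0 = 11.30. Total P_a = 2.742+11.30 = 14.04 kN/m.

14.0 kN/m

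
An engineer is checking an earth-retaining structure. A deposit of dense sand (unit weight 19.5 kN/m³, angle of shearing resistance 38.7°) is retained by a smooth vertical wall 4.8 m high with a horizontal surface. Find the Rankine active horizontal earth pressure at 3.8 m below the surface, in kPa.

17.1 kPa

K_a = (1 − sin φ)/(1 + sin φ) = 0.2306.
σ_h = K_a γ z = 0.2306 × 19.5 × 3.8 = 17.09 kPa.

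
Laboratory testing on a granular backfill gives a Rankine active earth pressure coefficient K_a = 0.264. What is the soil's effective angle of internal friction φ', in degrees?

K_a = tan²(45° − φ/2) ⇒ 45° − φ/2 = arctan(√0.264) = 27.19°.
φ = 2(45° − 27.19°) = 35.61°.

35.6°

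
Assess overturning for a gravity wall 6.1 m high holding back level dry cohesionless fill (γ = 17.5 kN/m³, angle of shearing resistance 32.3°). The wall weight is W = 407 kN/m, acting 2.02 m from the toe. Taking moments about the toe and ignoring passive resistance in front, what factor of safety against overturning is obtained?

K_a = tan²(45° − 32.3°/2) = 0.3035.
P_a = ½K_aγH² = 0.5×0.3035×17.5×6.1² = 98.81 kN/m, acting at H/3 = 2.033 m above the base.
Overturning moment M_o = P_a × H/3 = 98.81 × 2.033 = 200.9.
Resisting moment M_r = W × 2.02 = 407 × 2.02 = 822.1.
FS_overturning = M_r/M_o = 822.1/200.9 = 4.092.

4.09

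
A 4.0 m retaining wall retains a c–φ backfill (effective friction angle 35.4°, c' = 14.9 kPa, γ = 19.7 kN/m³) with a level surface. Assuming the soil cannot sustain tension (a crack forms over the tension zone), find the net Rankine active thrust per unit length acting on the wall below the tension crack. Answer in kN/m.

3.00 kN/m

K_a = 0.2664; √K_a = 0.5161.
Tension-crack depth z_c = 2c/(γ√K_a) = 2×14.9/(19.7×0.5161) = 2.931 m.
σ_a at base = K_a γ H − 2c√K_a = 0.2664×19.7×4.0 − 2×14.9×0.5161 = 5.611 kPa.
P_a = ½ × 5.611 × (H − z_c) = 0.5×5.611×1.069 = 3.000 kN/m.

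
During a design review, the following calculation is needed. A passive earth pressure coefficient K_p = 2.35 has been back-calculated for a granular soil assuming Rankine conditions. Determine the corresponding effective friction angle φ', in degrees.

K_p = (1+sin φ)/(1−sin φ) ⇒ sin φ = (K_p − 1)/(K_p + 1) = 0.4030.
φ = arcsin(0.4030) = 23.76°.

23.8°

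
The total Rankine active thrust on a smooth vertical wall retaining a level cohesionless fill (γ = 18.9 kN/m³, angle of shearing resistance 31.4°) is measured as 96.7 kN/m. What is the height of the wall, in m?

5.70 m

K_a = 0.3149. P_a = ½ K_a γ H² ⇒ H = √(2P_a/(K_a γ)).
H = √(2×96.7/(0.3149×18.9)) = 5.700 m.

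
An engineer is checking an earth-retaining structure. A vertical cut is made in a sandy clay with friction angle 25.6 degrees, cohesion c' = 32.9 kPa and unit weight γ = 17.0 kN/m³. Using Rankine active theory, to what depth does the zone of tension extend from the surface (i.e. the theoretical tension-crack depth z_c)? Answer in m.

K_a = tan²(45° − 25.6°/2) = 0.3966; √K_a = 0.6297.
The active pressure is zero where K_a γ z = 2c√K_a, so z_c = 2c/(γ√K_a) = 2×32.9/(17.0×0.6297) = 6.146 m.

6.15 m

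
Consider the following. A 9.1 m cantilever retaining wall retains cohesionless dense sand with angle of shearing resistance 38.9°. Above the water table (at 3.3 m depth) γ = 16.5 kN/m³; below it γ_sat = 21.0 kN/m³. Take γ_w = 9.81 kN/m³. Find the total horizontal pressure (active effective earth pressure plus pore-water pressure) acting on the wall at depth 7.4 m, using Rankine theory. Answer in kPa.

63.1 kPa

K_a = (1 − sin φ)/(1 + sin φ) = 0.2285.
γ' = 21.0 − 9.81 = 11.19 kN/m³.
Effective vertical stress at 7.4 m: σ'_v = 16.5×3.3 + 11.19×4.10 = 100.3 kPa.
σ'_h = K_a σ'_v = 0.2285 × 100.3 = 22.93 kPa; u = γ_w × 4.10 = 40.22 kPa.
Total σ_h = 22.93 + 40.22 = 63.15 kPa.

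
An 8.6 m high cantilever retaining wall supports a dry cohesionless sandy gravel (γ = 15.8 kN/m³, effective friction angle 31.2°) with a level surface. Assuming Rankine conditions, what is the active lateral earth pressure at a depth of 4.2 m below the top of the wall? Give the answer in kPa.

K_a = (1 − sin φ)/(1 + sin φ) = 0.3175.
σ_h = K_a γ z = 0.3175 × 15.8 × 4.2 = 21.07 kPa.

21.1 kPa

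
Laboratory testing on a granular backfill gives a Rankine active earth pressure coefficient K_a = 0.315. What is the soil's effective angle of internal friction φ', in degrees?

31.4°

K_a = tan²(45° − φ/2) ⇒ 45° − φ/2 = arctan(√0.315) = 29.30°.
φ = 2(45° − 29.30°) = 31.39°.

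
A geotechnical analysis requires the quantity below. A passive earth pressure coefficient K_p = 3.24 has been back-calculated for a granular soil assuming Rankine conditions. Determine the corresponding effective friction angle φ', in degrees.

31.9°

K_p = (1+sin φ)/(1−sin φ) ⇒ sin φ = (K_p − 1)/(K_p + 1) = 0.5283.
φ = arcsin(0.5283) = 31.89°.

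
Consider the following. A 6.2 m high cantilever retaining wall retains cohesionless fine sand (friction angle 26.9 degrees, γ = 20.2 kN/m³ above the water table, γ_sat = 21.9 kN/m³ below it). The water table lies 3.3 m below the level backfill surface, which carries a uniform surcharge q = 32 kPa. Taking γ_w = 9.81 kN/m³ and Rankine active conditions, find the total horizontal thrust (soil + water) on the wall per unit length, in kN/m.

K_a = tan²(45° − φ/2) = 0.3770.
γ' = 21.9 − 9.81 = 12.09 kN/m³. h₂ = H − d_w = 2.9 m.
σ'_h: at surface K_a·q = 12.06; at WT K_a(q+γd_w) = 37.19; at base K_a(q+γd_w+γ'h₂) = 50.41 kPa.
P₁ = ½(12.06+37.19)×3.3 = 81.28; P₂ = ½(37.19+50.41)×2.9 = 127.0; P_w = ½γ_w h₂² = 41.25.
Total = 81.28+127.0+41.25 = 249.6 kN/m.

250 kN/m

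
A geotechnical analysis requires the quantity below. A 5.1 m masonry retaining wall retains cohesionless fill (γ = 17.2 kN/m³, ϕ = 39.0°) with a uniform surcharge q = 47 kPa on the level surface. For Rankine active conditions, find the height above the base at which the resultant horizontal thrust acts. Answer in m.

K_a = 0.2275.
Triangular part P₁ = ½K_aγH² = 50.89 at H/3 = 1.700 m; rectangular part P₂ = K_a q H = 54.53 at H/2 = 2.550 m.
ȳ = (P₁·1.700 + P₂·2.550)/(P₁+P₂) = 2.140 m.

2.14 m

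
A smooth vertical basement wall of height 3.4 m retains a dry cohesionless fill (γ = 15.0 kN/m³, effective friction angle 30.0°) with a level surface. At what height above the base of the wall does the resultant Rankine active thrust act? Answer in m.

1.13 m

K_a = 0.3333.
The pressure distribution is triangular, so the resultant acts at H/3 above the base = 3.4/3 = 1.133 m.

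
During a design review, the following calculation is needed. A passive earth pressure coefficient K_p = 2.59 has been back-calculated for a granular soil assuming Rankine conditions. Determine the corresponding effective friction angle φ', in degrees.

K_p = (1+sin φ)/(1−sin φ) ⇒ sin φ = (K_p − 1)/(K_p + 1) = 0.4429.
φ = arcsin(0.4429) = 26.29°.

26.3°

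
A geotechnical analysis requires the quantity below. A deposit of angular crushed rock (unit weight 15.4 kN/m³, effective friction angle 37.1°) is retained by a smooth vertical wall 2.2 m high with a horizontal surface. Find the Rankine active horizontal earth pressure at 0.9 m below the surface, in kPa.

K_a = (1 − sin φ)/(1 + sin φ) = 0.2475.
σ_h = K_a γ z = 0.2475 × 15.4 × 0.9 = 3.430 kPa.

3.43 kPa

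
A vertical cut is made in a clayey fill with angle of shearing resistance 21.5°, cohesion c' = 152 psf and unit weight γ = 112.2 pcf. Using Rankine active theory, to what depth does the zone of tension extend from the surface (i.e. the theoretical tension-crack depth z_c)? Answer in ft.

3.98 ft

K_a = tan²(45° − 21.5°/2) = 0.4636; √K_a = 0.6809.
The active pressure is zero where K_a γ z = 2c√K_a, so z_c = 2c/(γ√K_a) = 2×152/(112.2×0.6809) = 3.979 ft.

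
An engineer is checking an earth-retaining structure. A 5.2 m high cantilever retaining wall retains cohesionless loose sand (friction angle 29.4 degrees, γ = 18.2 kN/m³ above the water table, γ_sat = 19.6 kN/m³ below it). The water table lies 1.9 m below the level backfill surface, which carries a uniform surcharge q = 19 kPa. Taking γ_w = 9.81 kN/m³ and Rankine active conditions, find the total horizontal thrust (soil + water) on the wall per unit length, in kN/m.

K_a = tan²(45° − φ/2) = 0.3415.
γ' = 19.6 − 9.81 = 9.790 kN/m³. h₂ = H − d_w = 3.3 m.
σ'_h: at surface K_a·q = 6.488; at WT K_a(q+γd_w) = 18.30; at base K_a(q+γd_w+γ'h₂) = 29.33 kPa.
P₁ = ½(6.488+18.30)×1.9 = 23.54; P₂ = ½(18.30+29.33)×3.3 = 78.58; P_w = ½γ_w h₂² = 53.42.
Total = 23.54+78.58+53.42 = 155.5 kN/m.

156 kN/m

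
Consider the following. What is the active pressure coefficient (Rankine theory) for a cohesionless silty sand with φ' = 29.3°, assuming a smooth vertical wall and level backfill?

K_a = tan²(45° − φ/2) = tan²(30.35°) = 0.3428.

0.343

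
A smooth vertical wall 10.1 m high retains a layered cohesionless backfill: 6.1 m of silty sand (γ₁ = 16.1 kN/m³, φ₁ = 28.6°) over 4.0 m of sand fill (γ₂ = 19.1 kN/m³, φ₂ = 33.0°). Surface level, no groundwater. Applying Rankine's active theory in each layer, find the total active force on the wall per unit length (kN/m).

K_a1 = tan²(45°−28.6°/2) = 0.3525; K_a2 = tan²(45°−33.0°/2) = 0.2948.
Layer 1: σ at base = K_a1 γ₁ h₁ = 34.62 kPa; P₁ = ½×34.62×6.1 = 105.6.
Layer 2: σ_v at top = γ₁h₁ = 98.21; σ_h top = K_a2×98.21 = 28.95; σ_h base = K_a2×(98.21+19.1×4.0) = 51.48.
P₂ = ½(28.95+51.48)×4.0 = 160.9. Total P_a = 105.6+160.9 = 266.5 kN/m.

266 kN/m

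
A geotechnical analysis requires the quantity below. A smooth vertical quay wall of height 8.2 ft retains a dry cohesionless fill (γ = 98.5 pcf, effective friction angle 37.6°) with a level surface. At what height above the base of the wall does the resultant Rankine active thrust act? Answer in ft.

2.73 ft

K_a = 0.2421.
The pressure distribution is triangular, so the resultant acts at H/3 above the base = 8.2/3 = 2.733 ft.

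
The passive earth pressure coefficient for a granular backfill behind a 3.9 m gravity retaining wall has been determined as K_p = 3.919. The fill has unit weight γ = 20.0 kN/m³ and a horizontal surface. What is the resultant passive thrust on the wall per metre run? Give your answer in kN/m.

P = ½ K_p γ H² = 0.5 × 3.919 × 20.0 × 3.9² = 596.1 kN/m.

596 kN/m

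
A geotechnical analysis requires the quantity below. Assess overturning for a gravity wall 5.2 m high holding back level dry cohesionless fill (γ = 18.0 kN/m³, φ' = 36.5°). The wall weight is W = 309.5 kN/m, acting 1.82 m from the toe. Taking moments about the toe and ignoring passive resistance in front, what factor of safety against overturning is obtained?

K_a = tan²(45° − 36.5°/2) = 0.2541.
P_a = ½K_aγH² = 0.5×0.2541×18.0×5.2² = 61.83 kN/m, acting at H/3 = 1.733 m above the base.
Overturning moment M_o = P_a × H/3 = 61.83 × 1.733 = 107.2.
Resisting moment M_r = W × 1.82 = 309.5 × 1.82 = 563.3.
FS_overturning = M_r/M_o = 563.3/107.2 = 5.256.

5.26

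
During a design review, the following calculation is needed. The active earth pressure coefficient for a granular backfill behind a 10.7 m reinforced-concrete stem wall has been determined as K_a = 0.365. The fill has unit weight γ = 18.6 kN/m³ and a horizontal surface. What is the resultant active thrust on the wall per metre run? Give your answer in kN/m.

389 kN/m

P = ½ K_a γ H² = 0.5 × 0.365 × 18.6 × 10.7² = 388.6 kN/m.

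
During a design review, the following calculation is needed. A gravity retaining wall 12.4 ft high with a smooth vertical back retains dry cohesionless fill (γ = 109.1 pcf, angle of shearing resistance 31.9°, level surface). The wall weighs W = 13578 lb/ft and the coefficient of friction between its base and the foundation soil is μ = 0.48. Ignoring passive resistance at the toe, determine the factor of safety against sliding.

2.52

K_a = tan²(45° − 31.9°/2) = 0.3085.
P_a = ½K_aγH² = 0.5×0.3085×109.1×12.4² = 2588 lb/ft, acting at H/3 = 4.133 ft above the base.
FS_sliding = μW / P_a = 0.48×13578 / 2588 = 2.519.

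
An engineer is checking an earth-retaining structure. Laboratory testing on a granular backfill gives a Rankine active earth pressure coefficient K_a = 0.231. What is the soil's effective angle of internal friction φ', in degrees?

K_a = tan²(45° − φ/2) ⇒ 45° − φ/2 = arctan(√0.231) = 25.67°.
φ = 2(45° − 25.67°) = 38.66°.

38.7°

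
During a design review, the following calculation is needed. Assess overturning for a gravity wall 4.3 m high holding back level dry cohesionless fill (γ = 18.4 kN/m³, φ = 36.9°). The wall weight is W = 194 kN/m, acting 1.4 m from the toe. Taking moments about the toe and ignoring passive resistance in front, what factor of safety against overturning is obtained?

4.46

K_a = tan²(45° − 36.9°/2) = 0.2497.
P_a = ½K_aγH² = 0.5×0.2497×18.4×4.3² = 42.47 kN/m, acting at H/3 = 1.433 m above the base.
Overturning moment M_o = P_a × H/3 = 42.47 × 1.433 = 60.88.
Resisting moment M_r = W × 1.4 = 194 × 1.4 = 271.6.
FS_overturning = M_r/M_o = 271.6/60.88 = 4.462.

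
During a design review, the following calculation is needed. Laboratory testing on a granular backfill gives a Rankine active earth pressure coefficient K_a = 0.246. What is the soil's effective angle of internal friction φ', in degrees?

K_a = tan²(45° − φ/2) ⇒ 45° − φ/2 = arctan(√0.246) = 26.38°.
φ = 2(45° − 26.38°) = 37.24°.

37.2°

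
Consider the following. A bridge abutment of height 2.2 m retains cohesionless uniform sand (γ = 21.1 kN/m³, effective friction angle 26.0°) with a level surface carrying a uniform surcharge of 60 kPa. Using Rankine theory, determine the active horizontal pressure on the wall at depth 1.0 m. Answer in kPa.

31.7 kPa

K_a = (1 − sin φ)/(1 + sin φ) = 0.3905.
σ_v = γz + q = 21.1 × 1.0 + 60 = 81.10 kPa.
σ_h = K_a σ_v = 0.3905 × 81.10 = 31.67 kPa.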